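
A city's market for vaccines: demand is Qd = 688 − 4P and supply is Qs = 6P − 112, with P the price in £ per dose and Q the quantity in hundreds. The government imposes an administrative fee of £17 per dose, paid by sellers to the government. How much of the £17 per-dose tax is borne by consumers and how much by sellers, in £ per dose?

Before the tax: set 688 − 4P = 6P − 112 → P* = £80, Q* = 368.
With the tax collected from sellers, supply shifts: Qs = 6(P − 17) − 112.
Solving gives Q = 327.2 with consumers paying £90.2 and sellers receiving £73.2 (the £17 wedge).
Burden on consumers: £10.2; on sellers: £6.8. (They sum to £17.)
The less price-elastic side of the market bears the larger share of a per-unit tax.

Consumers bear £10.2 per dose; sellers bear £6.8 per dose.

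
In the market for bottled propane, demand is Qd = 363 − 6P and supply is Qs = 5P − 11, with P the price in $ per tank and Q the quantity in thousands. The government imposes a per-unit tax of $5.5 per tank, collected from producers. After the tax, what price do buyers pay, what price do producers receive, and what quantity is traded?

Buyers pay $36.5; producers receive $31; quantity = 144.

Before the tax: set 363 − 6P = 5P − 11 → P* = $34, Q* = 159.
With the tax collected from producers, supply shifts: Qs = 5(P − 5.5) − 11.
New equilibrium: buyers pay $36.5, producers receive $31, Q = 144. (Wedge: Pb − Ps = 5.5.)
The less price-elastic side of the market bears the larger share of a per-unit tax.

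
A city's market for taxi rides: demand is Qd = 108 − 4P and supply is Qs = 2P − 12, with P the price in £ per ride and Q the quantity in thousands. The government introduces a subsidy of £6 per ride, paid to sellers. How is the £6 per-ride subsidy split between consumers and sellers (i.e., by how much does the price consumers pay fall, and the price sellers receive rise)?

Consumers gain £2 per ride; sellers gain £4 per ride.

Without the subsidy, 108 − 4P = 2P − 12 gives 6P = 120, so P* = £20 and Q* = 28.
With a per-unit subsidy paid to sellers, each receives P + 6 per unit sold, so supply becomes Qs = 2(P + 6) − 12.
Solving gives Q = 36 with consumers paying £18 and sellers receiving £24 (the £6 wedge).
Gain to consumers: £2; to sellers: £4. (They sum to £6.)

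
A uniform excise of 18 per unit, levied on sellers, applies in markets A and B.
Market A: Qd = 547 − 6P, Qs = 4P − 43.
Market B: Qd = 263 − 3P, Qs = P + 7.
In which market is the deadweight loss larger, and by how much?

Market A: pre-tax P* = 59, Q* = 193; post-tax Q = 149.8; deadweight loss = 388.8.
Market B: pre-tax P* = 64, Q* = 71; post-tax Q = 57.5; deadweight loss = 121.5.
Difference: 388.8 vs 121.5 → market A is larger by 267.3.

Market A, by 267.3.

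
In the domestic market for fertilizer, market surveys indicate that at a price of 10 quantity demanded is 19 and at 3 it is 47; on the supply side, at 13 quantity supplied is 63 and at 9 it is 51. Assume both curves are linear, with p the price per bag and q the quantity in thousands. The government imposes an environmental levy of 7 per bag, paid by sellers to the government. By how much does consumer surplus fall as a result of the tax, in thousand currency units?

Consumer surplus falls by 99 thousand.

Demand slope: (47 − 19)/(3 − 10) = -4, so qd = 59 − 4p.
Supply slope: (51 − 63)/(9 − 13) = 3, so qs = 3p + 24.
Without the tax, 59 − 4p = 3p + 24 gives 7p = 35, so p* = 5 and q* = 39.
With the tax collected from sellers, supply shifts: qs = 3(p − 7) + 24.
New equilibrium: buyers pay 8, sellers receive 1, q = 27. (Wedge: pb − ps = 7.)
ΔCS is the trapezoid between Q = 27 and Q = 39 of height 3: ½ · (39 + 27) · 3 = 99.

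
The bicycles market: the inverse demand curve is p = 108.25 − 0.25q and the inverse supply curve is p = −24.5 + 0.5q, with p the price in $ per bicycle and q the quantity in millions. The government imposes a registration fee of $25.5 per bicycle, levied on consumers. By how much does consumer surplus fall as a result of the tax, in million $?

Inverting to q(p) form: qd = 433 − 4p; qs = 2p + 49.
Without the tax, 433 − 4p = 2p + 49 gives 6p = 384, so p* = $64 and q* = 177.
With the tax collected from consumers, demand (in seller-price terms) shifts: qd = 433 − 4(p + 25.5).
New equilibrium: consumers pay $72.5, producers receive $47, q = 143. (Wedge: pb − ps = 25.5.)
ΔCS is the trapezoid between Q = 143 and Q = 177 of height $8.5: ½ · (177 + 143) · 8.5 = $1360.

Consumer surplus falls by $1360 million.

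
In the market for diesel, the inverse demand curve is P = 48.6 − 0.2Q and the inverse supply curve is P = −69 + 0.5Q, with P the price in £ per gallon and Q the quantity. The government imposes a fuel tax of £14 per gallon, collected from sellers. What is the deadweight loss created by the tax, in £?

Deadweight loss = £140.

Rewrite in direct form: Qd = 243 − 5P and Qs = 2P + 138.
Before the tax: set 243 − 5P = 2P + 138 → P* = £15, Q* = 168.
With the tax collected from sellers, supply shifts: Qs = 2(P − 14) + 138.
Solving gives Q = 148 with buyers paying £19 and sellers receiving £5 (the £14 wedge).
Quantity falls by |ΔQ| = |168 − 148| = 20.
DWL = ½ · t · |ΔQ| = ½ · 14 · 20 = £140.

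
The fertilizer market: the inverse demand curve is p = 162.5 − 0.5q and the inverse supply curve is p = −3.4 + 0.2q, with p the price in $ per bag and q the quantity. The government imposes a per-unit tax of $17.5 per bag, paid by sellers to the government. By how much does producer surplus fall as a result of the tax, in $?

Rewrite in direct form: qd = 325 − 2p and qs = 5p + 17.
Without the tax, 325 − 2p = 5p + 17 gives 7p = 308, so p* = $44 and q* = 237.
With the tax collected from sellers, supply shifts: qs = 5(p − 17.5) + 17.
Solving gives q = 212 with buyers paying $56.5 and sellers receiving $39 (the $17.5 wedge).
ΔPS is the trapezoid between Q = 212 and Q = 237 of height $5: ½ · (237 + 212) · 5 = $1122.5.

Producer surplus falls by $1122.5.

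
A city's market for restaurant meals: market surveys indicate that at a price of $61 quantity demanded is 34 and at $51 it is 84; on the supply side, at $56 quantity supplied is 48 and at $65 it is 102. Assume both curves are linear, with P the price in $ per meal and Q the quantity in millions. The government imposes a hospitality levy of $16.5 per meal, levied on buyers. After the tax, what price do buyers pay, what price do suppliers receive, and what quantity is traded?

Buyers pay $66; suppliers receive $49.5; quantity = 9.

Demand slope: (84 − 34)/(51 − 61) = -5, so Qd = 339 − 5P.
Supply slope: (102 − 48)/(65 − 56) = 6, so Qs = 6P − 288.
Before the tax: set 339 − 5P = 6P − 288 → P* = $57, Q* = 54.
With the tax collected from buyers, demand (in seller-price terms) shifts: Qd = 339 − 5(P + 16.5).
Solving gives Q = 9 with buyers paying $66 and suppliers receiving $49.5 (the $16.5 wedge).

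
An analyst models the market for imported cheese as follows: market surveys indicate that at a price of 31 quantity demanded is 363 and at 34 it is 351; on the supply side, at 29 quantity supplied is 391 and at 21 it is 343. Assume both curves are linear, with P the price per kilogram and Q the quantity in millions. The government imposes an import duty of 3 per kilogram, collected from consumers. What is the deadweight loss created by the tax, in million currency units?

Deadweight loss = 10.8 million.

Demand slope: (351 − 363)/(34 − 31) = -4, so Qd = 487 − 4P.
Supply slope: (343 − 391)/(21 − 29) = 6, so Qs = 6P + 217.
Before the tax: set 487 − 4P = 6P + 217 → P* = 27, Q* = 379.
With the tax collected from consumers, demand (in seller-price terms) shifts: Qd = 487 − 4(P + 3).
New equilibrium: consumers pay 28.8, producers receive 25.8, Q = 371.8. (Wedge: Pb − Ps = 3.)
Quantity falls by |ΔQ| = |379 − 371.8| = 7.2.
DWL = ½ · t · |ΔQ| = ½ · 3 · 7.2 = 10.8.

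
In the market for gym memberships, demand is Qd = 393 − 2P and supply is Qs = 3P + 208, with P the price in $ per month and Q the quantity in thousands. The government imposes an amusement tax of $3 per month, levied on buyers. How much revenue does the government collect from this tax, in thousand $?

Tax revenue = $946.2 thousand.

Without the tax, 393 − 2P = 3P + 208 gives 5P = 185, so P* = $37 and Q* = 319.
With the tax collected from buyers, demand (in seller-price terms) shifts: Qd = 393 − 2(P + 3).
Solving gives Q = 315.4 with buyers paying $38.8 and sellers receiving $35.8 (the $3 wedge).
Revenue = t · Q = 3 · 315.4 = $946.2.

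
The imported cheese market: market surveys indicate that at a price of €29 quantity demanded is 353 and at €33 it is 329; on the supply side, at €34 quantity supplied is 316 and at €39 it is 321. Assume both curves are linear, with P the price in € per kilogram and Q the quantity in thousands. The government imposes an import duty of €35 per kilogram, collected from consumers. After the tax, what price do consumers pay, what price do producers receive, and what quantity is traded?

Demand slope: (329 − 353)/(33 − 29) = -6, so Qd = 527 − 6P.
Supply slope: (321 − 316)/(39 − 34) = 1, so Qs = P + 282.
Before the tax: set 527 − 6P = P + 282 → P* = €35, Q* = 317.
With the tax collected from consumers, demand (in seller-price terms) shifts: Qd = 527 − 6(P + 35).
Solving gives Q = 287 with consumers paying €40 and producers receiving €5 (the €35 wedge).
The less price-elastic side of the market bears the larger share of a per-unit tax.

Consumers pay €40; producers receive €5; quantity = 287.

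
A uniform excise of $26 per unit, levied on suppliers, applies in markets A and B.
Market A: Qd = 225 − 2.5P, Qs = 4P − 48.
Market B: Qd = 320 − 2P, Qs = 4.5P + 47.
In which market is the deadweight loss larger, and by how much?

Market A, by $52.

Market A: pre-tax P* = $42, Q* = 120; post-tax Q = 80; deadweight loss = $520.
Market B: pre-tax P* = $42, Q* = 236; post-tax Q = 200; deadweight loss = $468.
Difference: $520 vs $468 → market A is larger by $52.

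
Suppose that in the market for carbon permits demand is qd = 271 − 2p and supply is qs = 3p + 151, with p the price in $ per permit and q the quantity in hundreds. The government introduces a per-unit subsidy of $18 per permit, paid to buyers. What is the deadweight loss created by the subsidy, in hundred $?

Deadweight loss = $194.4 hundred.

Without the subsidy, 271 − 2p = 3p + 151 gives 5p = 120, so p* = $24 and q* = 223.
With a per-unit subsidy paid to buyers, each effectively pays p − 18, so demand becomes qd = 271 − 2(p − 18).
New equilibrium: buyers pay $13.2, producers receive $31.2, q = 244.6. (Wedge: pb − ps = −18.)
Quantity rises by |ΔQ| = |223 − 244.6| = 21.6.
DWL = ½ · t · |ΔQ| = ½ · 18 · 21.6 = $194.4.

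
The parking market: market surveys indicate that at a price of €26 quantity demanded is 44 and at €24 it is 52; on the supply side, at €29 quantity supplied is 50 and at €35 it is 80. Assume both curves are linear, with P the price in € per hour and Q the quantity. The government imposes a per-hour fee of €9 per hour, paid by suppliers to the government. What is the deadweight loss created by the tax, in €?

Demand slope: (52 − 44)/(24 − 26) = -4, so Qd = 148 − 4P.
Supply slope: (80 − 50)/(35 − 29) = 5, so Qs = 5P − 95.
Before the tax: set 148 − 4P = 5P − 95 → P* = €27, Q* = 40.
With the tax collected from suppliers, supply shifts: Qs = 5(P − 9) − 95.
Solving gives Q = 20 with buyers paying €32 and suppliers receiving €23 (the €9 wedge).
Quantity falls by |ΔQ| = |40 − 20| = 20.
DWL = ½ · t · |ΔQ| = ½ · 9 · 20 = €90.

Deadweight loss = €90.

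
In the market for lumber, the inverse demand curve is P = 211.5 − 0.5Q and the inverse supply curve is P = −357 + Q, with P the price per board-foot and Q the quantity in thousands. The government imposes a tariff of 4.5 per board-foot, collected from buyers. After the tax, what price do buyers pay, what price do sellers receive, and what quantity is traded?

Buyers pay 23.5; sellers receive 19; quantity = 376.

Rewrite in direct form: Qd = 423 − 2P and Qs = P + 357.
Without the tax, 423 − 2P = P + 357 gives 3P = 66, so P* = 22 and Q* = 379.
With the tax collected from buyers, demand (in seller-price terms) shifts: Qd = 423 − 2(P + 4.5).
New equilibrium: buyers pay 23.5, sellers receive 19, Q = 376. (Wedge: Pb − Ps = 4.5.)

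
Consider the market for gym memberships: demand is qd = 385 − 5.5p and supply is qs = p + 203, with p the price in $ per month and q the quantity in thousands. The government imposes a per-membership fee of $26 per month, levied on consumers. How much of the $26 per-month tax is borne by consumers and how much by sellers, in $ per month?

Consumers bear $4 per month; sellers bear $22 per month.

Without the tax, 385 − 5.5p = p + 203 gives 6.5p = 182, so p* = $28 and q* = 231.
With the tax collected from consumers, demand (in seller-price terms) shifts: qd = 385 − 5.5(p + 26).
Solving gives q = 209 with consumers paying $32 and sellers receiving $6 (the $26 wedge).
Burden on consumers: $4; on sellers: $22. (They sum to $26.)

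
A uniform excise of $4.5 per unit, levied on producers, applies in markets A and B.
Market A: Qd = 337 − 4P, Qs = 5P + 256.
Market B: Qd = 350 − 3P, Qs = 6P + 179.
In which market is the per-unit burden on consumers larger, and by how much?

Market B, by $0.5.

Market A: pre-tax P* = $9, Q* = 301; post-tax Q = 291; per-unit burden on consumers = $2.5.
Market B: pre-tax P* = $19, Q* = 293; post-tax Q = 284; per-unit burden on consumers = $3.
Difference: $2.5 vs $3 → market B is larger by $0.5.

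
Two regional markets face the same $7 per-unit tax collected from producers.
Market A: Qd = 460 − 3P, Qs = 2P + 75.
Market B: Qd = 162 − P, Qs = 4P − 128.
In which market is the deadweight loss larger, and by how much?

Market A: pre-tax P* = $77, Q* = 229; post-tax Q = 220.6; deadweight loss = $29.4.
Market B: pre-tax P* = $58, Q* = 104; post-tax Q = 98.4; deadweight loss = $19.6.
Difference: $29.4 vs $19.6 → market A is larger by $9.8.

Market A, by $9.8.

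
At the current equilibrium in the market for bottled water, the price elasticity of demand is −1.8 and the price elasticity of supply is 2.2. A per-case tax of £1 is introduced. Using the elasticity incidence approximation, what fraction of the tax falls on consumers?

Incidence ratio: consumers' share ≈ εs / (εs + |εd|) = 2.2 / (2.2 + 1.8) = 0.55.
Supply is the more elastic side, so consumers bear the larger share.

Consumers' share ≈ 0.55.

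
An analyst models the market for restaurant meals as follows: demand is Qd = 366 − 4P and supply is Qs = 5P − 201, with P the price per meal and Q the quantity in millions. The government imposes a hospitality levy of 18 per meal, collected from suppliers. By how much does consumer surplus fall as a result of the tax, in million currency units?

Consumer surplus falls by 940 million.

Before the tax: set 366 − 4P = 5P − 201 → P* = 63, Q* = 114.
With the tax collected from suppliers, supply shifts: Qs = 5(P − 18) − 201.
Solving gives Q = 74 with buyers paying 73 and suppliers receiving 55 (the 18 wedge).
ΔCS is the trapezoid between Q = 74 and Q = 114 of height 10: ½ · (114 + 74) · 10 = 940.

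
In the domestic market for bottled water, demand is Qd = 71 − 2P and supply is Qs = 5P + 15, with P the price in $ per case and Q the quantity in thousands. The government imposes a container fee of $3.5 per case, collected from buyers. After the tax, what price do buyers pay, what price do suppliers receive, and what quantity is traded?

Buyers pay $10.5; suppliers receive $7; quantity = 50.

Before the tax: set 71 − 2P = 5P + 15 → P* = $8, Q* = 55.
With the tax collected from buyers, demand (in seller-price terms) shifts: Qd = 71 − 2(P + 3.5).
New equilibrium: buyers pay $10.5, suppliers receive $7, Q = 50. (Wedge: Pb − Ps = 3.5.)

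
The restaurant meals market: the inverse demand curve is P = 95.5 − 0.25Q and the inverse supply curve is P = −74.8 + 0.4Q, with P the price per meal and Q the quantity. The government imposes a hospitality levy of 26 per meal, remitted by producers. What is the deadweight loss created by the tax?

Deadweight loss = 520.

Inverting to Q(P) form: Qd = 382 − 4P; Qs = 2.5P + 187.
Without the tax, 382 − 4P = 2.5P + 187 gives 6.5P = 195, so P* = 30 and Q* = 262.
With the tax collected from producers, supply shifts: Qs = 2.5(P − 26) + 187.
New equilibrium: buyers pay 40, producers receive 14, Q = 222. (Wedge: Pb − Ps = 26.)
Quantity falls by |ΔQ| = |262 − 222| = 40.
DWL = ½ · t · |ΔQ| = ½ · 26 · 40 = 520.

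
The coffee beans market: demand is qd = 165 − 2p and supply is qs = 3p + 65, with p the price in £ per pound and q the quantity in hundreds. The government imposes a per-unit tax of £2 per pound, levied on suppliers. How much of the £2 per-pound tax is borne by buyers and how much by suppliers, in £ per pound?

Buyers bear £1.2 per pound; suppliers bear £0.8 per pound.

Without the tax, 165 − 2p = 3p + 65 gives 5p = 100, so p* = £20 and q* = 125.
With the tax collected from suppliers, supply shifts: qs = 3(p − 2) + 65.
New equilibrium: buyers pay £21.2, suppliers receive £19.2, q = 122.6. (Wedge: pb − ps = 2.)
Burden on buyers: £1.2; on suppliers: £0.8. (They sum to £2.)
The less price-elastic side of the market bears the larger share of a per-unit tax.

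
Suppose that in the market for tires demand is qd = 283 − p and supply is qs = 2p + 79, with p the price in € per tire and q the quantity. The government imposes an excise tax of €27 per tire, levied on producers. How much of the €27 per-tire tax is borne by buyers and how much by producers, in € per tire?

Before the tax: set 283 − p = 2p + 79 → p* = €68, q* = 215.
With the tax collected from producers, supply shifts: qs = 2(p − 27) + 79.
New equilibrium: buyers pay €86, producers receive €59, q = 197. (Wedge: pb − ps = 27.)
Burden on buyers: €18; on producers: €9. (They sum to €27.)

Buyers bear €18 per tire; producers bear €9 per tire.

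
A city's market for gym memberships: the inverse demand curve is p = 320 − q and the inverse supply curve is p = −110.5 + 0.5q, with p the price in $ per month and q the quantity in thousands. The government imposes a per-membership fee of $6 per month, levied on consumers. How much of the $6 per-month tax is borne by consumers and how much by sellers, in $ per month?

Rewrite in direct form: qd = 320 − p and qs = 2p + 221.
Before the tax: set 320 − p = 2p + 221 → p* = $33, q* = 287.
With the tax collected from consumers, demand (in seller-price terms) shifts: qd = 320 − (p + 6).
New equilibrium: consumers pay $37, sellers receive $31, q = 283. (Wedge: pb − ps = 6.)
Burden on consumers: $4; on sellers: $2. (They sum to $6.)
The less price-elastic side of the market bears the larger share of a per-unit tax.

Consumers bear $4 per month; sellers bear $2 per month.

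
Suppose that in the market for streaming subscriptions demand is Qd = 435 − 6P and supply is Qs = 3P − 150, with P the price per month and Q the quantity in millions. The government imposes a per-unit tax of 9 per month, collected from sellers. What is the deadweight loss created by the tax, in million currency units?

Without the tax, 435 − 6P = 3P − 150 gives 9P = 585, so P* = 65 and Q* = 45.
With the tax collected from sellers, supply shifts: Qs = 3(P − 9) − 150.
New equilibrium: consumers pay 68, sellers receive 59, Q = 27. (Wedge: Pb − Ps = 9.)
Quantity falls by |ΔQ| = |45 − 27| = 18.
DWL = ½ · t · |ΔQ| = ½ · 9 · 18 = 81.

Deadweight loss = 81 million.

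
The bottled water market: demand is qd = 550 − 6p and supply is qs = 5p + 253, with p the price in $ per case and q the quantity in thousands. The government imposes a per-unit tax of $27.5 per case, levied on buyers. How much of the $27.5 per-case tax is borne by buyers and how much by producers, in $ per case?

Before the tax: set 550 − 6p = 5p + 253 → p* = $27, q* = 388.
With the tax collected from buyers, demand (in seller-price terms) shifts: qd = 550 − 6(p + 27.5).
New equilibrium: buyers pay $39.5, producers receive $12, q = 313. (Wedge: pb − ps = 27.5.)
Burden on buyers: $12.5; on producers: $15. (They sum to $27.5.)

Buyers bear $12.5 per case; producers bear $15 per case.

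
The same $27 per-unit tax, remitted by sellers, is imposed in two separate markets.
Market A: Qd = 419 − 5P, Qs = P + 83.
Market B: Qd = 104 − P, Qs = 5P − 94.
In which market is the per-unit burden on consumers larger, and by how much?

Market A: pre-tax P* = $56, Q* = 139; post-tax Q = 116.5; per-unit burden on consumers = $4.5.
Market B: pre-tax P* = $33, Q* = 71; post-tax Q = 48.5; per-unit burden on consumers = $22.5.
Difference: $4.5 vs $22.5 → market B is larger by $18.

Market B, by $18.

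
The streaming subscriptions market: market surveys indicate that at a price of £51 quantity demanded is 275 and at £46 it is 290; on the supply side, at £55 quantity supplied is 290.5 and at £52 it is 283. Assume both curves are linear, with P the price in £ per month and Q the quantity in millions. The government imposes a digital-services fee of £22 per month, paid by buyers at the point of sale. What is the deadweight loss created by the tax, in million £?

Demand slope: (290 − 275)/(46 − 51) = -3, so Qd = 428 − 3P.
Supply slope: (283 − 290.5)/(52 − 55) = 2.5, so Qs = 2.5P + 153.
Without the tax, 428 − 3P = 2.5P + 153 gives 5.5P = 275, so P* = £50 and Q* = 278.
With the tax collected from buyers, demand (in seller-price terms) shifts: Qd = 428 − 3(P + 22).
New equilibrium: buyers pay £60, suppliers receive £38, Q = 248. (Wedge: Pb − Ps = 22.)
Quantity falls by |ΔQ| = |278 − 248| = 30.
DWL = ½ · t · |ΔQ| = ½ · 22 · 30 = £330.

Deadweight loss = £330 million.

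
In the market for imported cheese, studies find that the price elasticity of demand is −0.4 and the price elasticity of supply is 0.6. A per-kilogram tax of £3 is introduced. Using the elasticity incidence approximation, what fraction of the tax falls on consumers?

Incidence ratio: consumers' share ≈ εs / (εs + |εd|) = 0.6 / (0.6 + 0.4) = 0.6.
Supply is the more elastic side, so consumers bear the larger share.

Consumers' share ≈ 0.6.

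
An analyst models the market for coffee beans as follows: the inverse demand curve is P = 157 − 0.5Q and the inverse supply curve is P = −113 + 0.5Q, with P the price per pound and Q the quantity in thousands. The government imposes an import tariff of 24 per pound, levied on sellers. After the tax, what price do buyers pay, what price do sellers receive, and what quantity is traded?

Buyers pay 34; sellers receive 10; quantity = 246.

Rewrite in direct form: Qd = 314 − 2P and Qs = 2P + 226.
Before the tax: set 314 − 2P = 2P + 226 → P* = 22, Q* = 270.
With the tax collected from sellers, supply shifts: Qs = 2(P − 24) + 226.
New equilibrium: buyers pay 34, sellers receive 10, Q = 246. (Wedge: Pb − Ps = 24.)
The less price-elastic side of the market bears the larger share of a per-unit tax.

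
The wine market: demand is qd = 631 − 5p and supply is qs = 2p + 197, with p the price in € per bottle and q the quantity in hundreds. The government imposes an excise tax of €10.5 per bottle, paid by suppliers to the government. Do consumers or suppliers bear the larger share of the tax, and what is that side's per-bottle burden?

Without the tax, 631 − 5p = 2p + 197 gives 7p = 434, so p* = €62 and q* = 321.
With the tax collected from suppliers, supply shifts: qs = 2(p − 10.5) + 197.
Solving gives q = 306 with consumers paying €65 and suppliers receiving €54.5 (the €10.5 wedge).
Per-bottle burden: consumers €3, suppliers €7.5.
Suppliers take the larger share because supply is less price-elastic here (demand slope 5 vs supply slope 2).

Suppliers bear the larger share: €7.5 per bottle.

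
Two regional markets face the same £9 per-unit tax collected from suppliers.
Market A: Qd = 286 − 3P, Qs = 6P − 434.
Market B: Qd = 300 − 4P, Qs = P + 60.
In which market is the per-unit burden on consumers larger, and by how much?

Market A, by £4.2.

Market A: pre-tax P* = £80, Q* = 46; post-tax Q = 28; per-unit burden on consumers = £6.
Market B: pre-tax P* = £48, Q* = 108; post-tax Q = 100.8; per-unit burden on consumers = £1.8.
Difference: £6 vs £1.8 → market A is larger by £4.2.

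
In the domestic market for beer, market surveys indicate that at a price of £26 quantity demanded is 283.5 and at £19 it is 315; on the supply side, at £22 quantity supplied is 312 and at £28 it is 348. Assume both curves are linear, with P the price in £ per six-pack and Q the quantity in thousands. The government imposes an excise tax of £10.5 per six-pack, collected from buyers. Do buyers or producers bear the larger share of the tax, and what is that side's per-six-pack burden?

Demand slope: (315 − 283.5)/(19 − 26) = -4.5, so Qd = 400.5 − 4.5P.
Supply slope: (348 − 312)/(28 − 22) = 6, so Qs = 6P + 180.
Before the tax: set 400.5 − 4.5P = 6P + 180 → P* = £21, Q* = 306.
With the tax collected from buyers, demand (in seller-price terms) shifts: Qd = 400.5 − 4.5(P + 10.5).
Solving gives Q = 279 with buyers paying £27 and producers receiving £16.5 (the £10.5 wedge).
Per-six-pack burden: buyers £6, producers £4.5.
Buyers take the larger share because demand is less price-elastic here (demand slope 4.5 vs supply slope 6).

Buyers bear the larger share: £6 per six-pack.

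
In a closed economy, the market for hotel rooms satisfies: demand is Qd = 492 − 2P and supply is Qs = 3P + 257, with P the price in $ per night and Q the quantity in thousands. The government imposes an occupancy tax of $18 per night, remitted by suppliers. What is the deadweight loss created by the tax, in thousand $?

Deadweight loss = $194.4 thousand.

Without the tax, 492 − 2P = 3P + 257 gives 5P = 235, so P* = $47 and Q* = 398.
With the tax collected from suppliers, supply shifts: Qs = 3(P − 18) + 257.
New equilibrium: buyers pay $57.8, suppliers receive $39.8, Q = 376.4. (Wedge: Pb − Ps = 18.)
Quantity falls by |ΔQ| = |398 − 376.4| = 21.6.
DWL = ½ · t · |ΔQ| = ½ · 18 · 21.6 = $194.4.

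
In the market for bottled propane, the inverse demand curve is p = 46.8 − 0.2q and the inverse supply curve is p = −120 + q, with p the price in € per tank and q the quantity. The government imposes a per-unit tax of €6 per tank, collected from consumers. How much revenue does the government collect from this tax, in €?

Tax revenue = €804.

Rewrite in direct form: qd = 234 − 5p and qs = p + 120.
Without the tax, 234 − 5p = p + 120 gives 6p = 114, so p* = €19 and q* = 139.
With the tax collected from consumers, demand (in seller-price terms) shifts: qd = 234 − 5(p + 6).
Solving gives q = 134 with consumers paying €20 and sellers receiving €14 (the €6 wedge).
Revenue = t · Q = 6 · 134 = €804.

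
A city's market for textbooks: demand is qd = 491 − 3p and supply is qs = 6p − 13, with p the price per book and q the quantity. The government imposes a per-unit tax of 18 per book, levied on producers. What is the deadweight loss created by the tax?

Deadweight loss = 324.

Before the tax: set 491 − 3p = 6p − 13 → p* = 56, q* = 323.
With the tax collected from producers, supply shifts: qs = 6(p − 18) − 13.
New equilibrium: buyers pay 68, producers receive 50, q = 287. (Wedge: pb − ps = 18.)
Quantity falls by |ΔQ| = |323 − 287| = 36.
DWL = ½ · t · |ΔQ| = ½ · 18 · 36 = 324.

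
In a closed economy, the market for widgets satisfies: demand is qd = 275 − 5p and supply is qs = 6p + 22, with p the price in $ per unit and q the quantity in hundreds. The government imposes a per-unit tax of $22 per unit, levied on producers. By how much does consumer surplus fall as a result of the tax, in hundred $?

Consumer surplus falls by $1560 hundred.

Before the tax: set 275 − 5p = 6p + 22 → p* = $23, q* = 160.
With the tax collected from producers, supply shifts: qs = 6(p − 22) + 22.
New equilibrium: consumers pay $35, producers receive $13, q = 100. (Wedge: pb − ps = 22.)
ΔCS is the trapezoid between Q = 100 and Q = 160 of height $12: ½ · (160 + 100) · 12 = $1560.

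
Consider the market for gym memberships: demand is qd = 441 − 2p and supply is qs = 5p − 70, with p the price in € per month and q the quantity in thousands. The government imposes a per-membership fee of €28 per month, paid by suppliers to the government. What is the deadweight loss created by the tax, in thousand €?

Before the tax: set 441 − 2p = 5p − 70 → p* = €73, q* = 295.
With the tax collected from suppliers, supply shifts: qs = 5(p − 28) − 70.
New equilibrium: buyers pay €93, suppliers receive €65, q = 255. (Wedge: pb − ps = 28.)
Quantity falls by |ΔQ| = |295 − 255| = 40.
DWL = ½ · t · |ΔQ| = ½ · 28 · 40 = €560.

Deadweight loss = €560 thousand.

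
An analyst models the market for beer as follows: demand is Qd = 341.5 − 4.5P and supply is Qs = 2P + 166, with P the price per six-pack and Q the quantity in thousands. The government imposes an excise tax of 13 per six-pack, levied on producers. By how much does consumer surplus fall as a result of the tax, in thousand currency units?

Without the tax, 341.5 − 4.5P = 2P + 166 gives 6.5P = 175.5, so P* = 27 and Q* = 220.
With the tax collected from producers, supply shifts: Qs = 2(P − 13) + 166.
New equilibrium: consumers pay 31, producers receive 18, Q = 202. (Wedge: Pb − Ps = 13.)
ΔCS is the trapezoid between Q = 202 and Q = 220 of height 4: ½ · (220 + 202) · 4 = 844.

Consumer surplus falls by 844 thousand.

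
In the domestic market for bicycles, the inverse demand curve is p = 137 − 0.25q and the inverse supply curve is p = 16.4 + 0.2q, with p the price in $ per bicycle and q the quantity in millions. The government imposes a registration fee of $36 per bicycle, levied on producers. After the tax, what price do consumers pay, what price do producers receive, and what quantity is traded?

Rewrite in direct form: qd = 548 − 4p and qs = 5p − 82.
Before the tax: set 548 − 4p = 5p − 82 → p* = $70, q* = 268.
With the tax collected from producers, supply shifts: qs = 5(p − 36) − 82.
Solving gives q = 188 with consumers paying $90 and producers receiving $54 (the $36 wedge).
The less price-elastic side of the market bears the larger share of a per-unit tax.

Consumers pay $90; producers receive $54; quantity = 188.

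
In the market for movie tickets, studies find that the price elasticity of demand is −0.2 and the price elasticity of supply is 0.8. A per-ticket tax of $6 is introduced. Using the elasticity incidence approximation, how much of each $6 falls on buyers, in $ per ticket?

Incidence ratio: buyers' share ≈ εs / (εs + |εd|) = 0.8 / (0.8 + 0.2) = 0.8.
So buyers bear ≈ 0.8 × $6 = $4.8; sellers bear $1.2.

Buyers bear ≈ $4.8 per ticket.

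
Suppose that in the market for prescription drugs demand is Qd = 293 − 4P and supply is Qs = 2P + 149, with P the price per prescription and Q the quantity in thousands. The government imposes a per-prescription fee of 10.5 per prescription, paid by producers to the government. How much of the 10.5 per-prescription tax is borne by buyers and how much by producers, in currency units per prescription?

Buyers bear 3.5 per prescription; producers bear 7 per prescription.

Without the tax, 293 − 4P = 2P + 149 gives 6P = 144, so P* = 24 and Q* = 197.
With the tax collected from producers, supply shifts: Qs = 2(P − 10.5) + 149.
Solving gives Q = 183 with buyers paying 27.5 and producers receiving 17 (the 10.5 wedge).
Burden on buyers: 3.5; on producers: 7. (They sum to 10.5.)
The less price-elastic side of the market bears the larger share of a per-unit tax.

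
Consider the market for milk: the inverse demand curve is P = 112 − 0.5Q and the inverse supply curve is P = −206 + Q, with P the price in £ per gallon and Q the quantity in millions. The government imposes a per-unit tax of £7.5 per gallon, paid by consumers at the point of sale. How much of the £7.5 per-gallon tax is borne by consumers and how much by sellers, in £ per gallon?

Rewrite in direct form: Qd = 224 − 2P and Qs = P + 206.
Without the tax, 224 − 2P = P + 206 gives 3P = 18, so P* = £6 and Q* = 212.
With the tax collected from consumers, demand (in seller-price terms) shifts: Qd = 224 − 2(P + 7.5).
New equilibrium: consumers pay £8.5, sellers receive £1, Q = 207. (Wedge: Pb − Ps = 7.5.)
Burden on consumers: £2.5; on sellers: £5. (They sum to £7.5.)

Consumers bear £2.5 per gallon; sellers bear £5 per gallon.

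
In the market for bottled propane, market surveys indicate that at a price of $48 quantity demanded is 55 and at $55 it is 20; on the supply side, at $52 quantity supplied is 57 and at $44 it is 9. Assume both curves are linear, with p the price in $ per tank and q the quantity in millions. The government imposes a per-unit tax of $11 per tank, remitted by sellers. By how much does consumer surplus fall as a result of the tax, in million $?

Consumer surplus falls by $180 million.

Demand slope: (20 − 55)/(55 − 48) = -5, so qd = 295 − 5p.
Supply slope: (9 − 57)/(44 − 52) = 6, so qs = 6p − 255.
Without the tax, 295 − 5p = 6p − 255 gives 11p = 550, so p* = $50 and q* = 45.
With the tax collected from sellers, supply shifts: qs = 6(p − 11) − 255.
New equilibrium: buyers pay $56, sellers receive $45, q = 15. (Wedge: pb − ps = 11.)
ΔCS is the trapezoid between Q = 15 and Q = 45 of height $6: ½ · (45 + 15) · 6 = $180.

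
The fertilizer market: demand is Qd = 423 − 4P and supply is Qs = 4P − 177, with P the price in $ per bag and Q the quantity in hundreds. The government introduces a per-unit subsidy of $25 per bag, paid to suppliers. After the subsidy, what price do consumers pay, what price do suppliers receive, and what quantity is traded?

Before the subsidy: set 423 − 4P = 4P − 177 → P* = $75, Q* = 123.
With a per-unit subsidy paid to suppliers, each receives P + 25 per unit sold, so supply becomes Qs = 4(P + 25) − 177.
New equilibrium: consumers pay $62.5, suppliers receive $87.5, Q = 173. (Wedge: Pb − Ps = −25.)

Consumers pay $62.5; suppliers receive $87.5; quantity = 173.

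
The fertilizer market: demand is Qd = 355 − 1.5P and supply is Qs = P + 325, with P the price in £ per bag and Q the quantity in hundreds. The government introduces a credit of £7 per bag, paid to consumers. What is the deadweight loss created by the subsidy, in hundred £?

Before the subsidy: set 355 − 1.5P = P + 325 → P* = £12, Q* = 337.
With a per-unit subsidy paid to consumers, each effectively pays P − 7, so demand becomes Qd = 355 − 1.5(P − 7).
New equilibrium: consumers pay £9.2, sellers receive £16.2, Q = 341.2. (Wedge: Pb − Ps = −7.)
Quantity rises by |ΔQ| = |337 − 341.2| = 4.2.
DWL = ½ · t · |ΔQ| = ½ · 7 · 4.2 = £14.7.

Deadweight loss = £14.7 hundred.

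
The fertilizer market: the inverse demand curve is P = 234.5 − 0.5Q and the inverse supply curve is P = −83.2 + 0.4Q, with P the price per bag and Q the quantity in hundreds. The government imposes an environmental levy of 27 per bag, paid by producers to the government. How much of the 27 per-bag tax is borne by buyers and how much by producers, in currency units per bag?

Buyers bear 15 per bag; producers bear 12 per bag.

Rewrite in direct form: Qd = 469 − 2P and Qs = 2.5P + 208.
Without the tax, 469 − 2P = 2.5P + 208 gives 4.5P = 261, so P* = 58 and Q* = 353.
With the tax collected from producers, supply shifts: Qs = 2.5(P − 27) + 208.
Solving gives Q = 323 with buyers paying 73 and producers receiving 46 (the 27 wedge).
Burden on buyers: 15; on producers: 12. (They sum to 27.)
The less price-elastic side of the market bears the larger share of a per-unit tax.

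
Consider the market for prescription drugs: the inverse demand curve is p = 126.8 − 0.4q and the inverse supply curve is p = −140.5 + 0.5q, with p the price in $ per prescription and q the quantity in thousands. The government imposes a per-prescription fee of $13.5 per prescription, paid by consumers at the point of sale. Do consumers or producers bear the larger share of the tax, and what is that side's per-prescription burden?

Producers bear the larger share: $7.5 per prescription.

Inverting to q(p) form: qd = 317 − 2.5p; qs = 2p + 281.
Before the tax: set 317 − 2.5p = 2p + 281 → p* = $8, q* = 297.
With the tax collected from consumers, demand (in seller-price terms) shifts: qd = 317 − 2.5(p + 13.5).
New equilibrium: consumers pay $14, producers receive $0.5, q = 282. (Wedge: pb − ps = 13.5.)
Per-prescription burden: consumers $6, producers $7.5.
Producers take the larger share because supply is less price-elastic here (demand slope 2.5 vs supply slope 2).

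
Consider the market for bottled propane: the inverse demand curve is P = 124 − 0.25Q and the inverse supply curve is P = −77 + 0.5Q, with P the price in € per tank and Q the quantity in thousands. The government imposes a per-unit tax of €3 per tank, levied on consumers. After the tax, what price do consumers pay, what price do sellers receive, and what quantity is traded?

Consumers pay €58; sellers receive €55; quantity = 264.

Rewrite in direct form: Qd = 496 − 4P and Qs = 2P + 154.
Without the tax, 496 − 4P = 2P + 154 gives 6P = 342, so P* = €57 and Q* = 268.
With the tax collected from consumers, demand (in seller-price terms) shifts: Qd = 496 − 4(P + 3).
Solving gives Q = 264 with consumers paying €58 and sellers receiving €55 (the €3 wedge).
The less price-elastic side of the market bears the larger share of a per-unit tax.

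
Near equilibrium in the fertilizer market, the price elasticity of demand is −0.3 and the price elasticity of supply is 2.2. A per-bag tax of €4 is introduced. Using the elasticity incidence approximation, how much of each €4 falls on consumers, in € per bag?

Incidence ratio: consumers' share ≈ εs / (εs + |εd|) = 2.2 / (2.2 + 0.3) = 0.88.
So consumers bear ≈ 0.88 × €4 = €3.52; suppliers bear €0.48.

Consumers bear ≈ €3.52 per bag.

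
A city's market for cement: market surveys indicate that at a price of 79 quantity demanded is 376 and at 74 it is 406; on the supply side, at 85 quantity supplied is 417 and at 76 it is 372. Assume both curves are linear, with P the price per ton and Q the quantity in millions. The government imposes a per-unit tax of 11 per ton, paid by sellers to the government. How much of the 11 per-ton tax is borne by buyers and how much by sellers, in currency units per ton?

Demand slope: (406 − 376)/(74 − 79) = -6, so Qd = 850 − 6P.
Supply slope: (372 − 417)/(76 − 85) = 5, so Qs = 5P − 8.
Before the tax: set 850 − 6P = 5P − 8 → P* = 78, Q* = 382.
With the tax collected from sellers, supply shifts: Qs = 5(P − 11) − 8.
New equilibrium: buyers pay 83, sellers receive 72, Q = 352. (Wedge: Pb − Ps = 11.)
Burden on buyers: 5; on sellers: 6. (They sum to 11.)
The less price-elastic side of the market bears the larger share of a per-unit tax.

Buyers bear 5 per ton; sellers bear 6 per ton.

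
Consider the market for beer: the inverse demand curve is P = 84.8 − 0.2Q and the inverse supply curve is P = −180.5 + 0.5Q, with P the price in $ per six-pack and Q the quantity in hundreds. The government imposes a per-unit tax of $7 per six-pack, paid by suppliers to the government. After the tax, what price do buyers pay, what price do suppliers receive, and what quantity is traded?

Rewrite in direct form: Qd = 424 − 5P and Qs = 2P + 361.
Without the tax, 424 − 5P = 2P + 361 gives 7P = 63, so P* = $9 and Q* = 379.
With the tax collected from suppliers, supply shifts: Qs = 2(P − 7) + 361.
Solving gives Q = 369 with buyers paying $11 and suppliers receiving $4 (the $7 wedge).

Buyers pay $11; suppliers receive $4; quantity = 369.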